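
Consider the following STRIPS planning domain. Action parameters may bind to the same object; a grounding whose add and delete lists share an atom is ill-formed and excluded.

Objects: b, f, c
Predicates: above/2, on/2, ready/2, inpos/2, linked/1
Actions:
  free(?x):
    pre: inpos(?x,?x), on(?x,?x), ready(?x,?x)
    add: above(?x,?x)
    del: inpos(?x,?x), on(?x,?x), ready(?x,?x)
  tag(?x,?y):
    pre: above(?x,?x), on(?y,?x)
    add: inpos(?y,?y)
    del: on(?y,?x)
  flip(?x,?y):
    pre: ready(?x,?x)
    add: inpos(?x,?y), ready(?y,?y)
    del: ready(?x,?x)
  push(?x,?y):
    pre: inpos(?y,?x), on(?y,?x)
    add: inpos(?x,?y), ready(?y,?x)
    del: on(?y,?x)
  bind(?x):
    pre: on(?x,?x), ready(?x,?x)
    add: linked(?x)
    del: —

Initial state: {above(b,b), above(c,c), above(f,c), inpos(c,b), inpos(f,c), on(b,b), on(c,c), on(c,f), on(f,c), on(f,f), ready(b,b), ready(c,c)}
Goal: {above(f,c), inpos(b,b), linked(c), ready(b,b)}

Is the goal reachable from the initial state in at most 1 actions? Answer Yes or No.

1. tag(b,b)  →  {above(b,b), above(c,c), above(f,c), inpos(b,b), inpos(c,b), inpos(f,c), on(c,c), on(c,f), on(f,c), on(f,f), ready(b,b), ready(c,c)}
2. bind(c)  →  {above(b,b), above(c,c), above(f,c), inpos(b,b), inpos(c,b), inpos(f,c), linked(c), on(c,c), on(c,f), on(f,c), on(f,f), ready(b,b), ready(c,c)}
optimal plan length = 2; 2 > 1

No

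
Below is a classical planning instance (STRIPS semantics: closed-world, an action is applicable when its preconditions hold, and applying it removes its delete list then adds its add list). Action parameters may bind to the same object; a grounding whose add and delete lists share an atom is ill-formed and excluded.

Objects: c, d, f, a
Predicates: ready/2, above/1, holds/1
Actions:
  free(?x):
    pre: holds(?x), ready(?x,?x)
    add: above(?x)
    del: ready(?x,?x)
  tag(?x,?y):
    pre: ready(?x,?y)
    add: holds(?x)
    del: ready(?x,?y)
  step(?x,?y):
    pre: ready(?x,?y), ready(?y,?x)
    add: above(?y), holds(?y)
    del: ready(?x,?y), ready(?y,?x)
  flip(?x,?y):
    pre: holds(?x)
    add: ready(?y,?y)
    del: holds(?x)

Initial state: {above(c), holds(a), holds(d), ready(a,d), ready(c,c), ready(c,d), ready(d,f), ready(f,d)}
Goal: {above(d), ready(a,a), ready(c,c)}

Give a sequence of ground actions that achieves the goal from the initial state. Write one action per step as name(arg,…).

step(f,d); flip(d,a)

1. step(f,d)  →  {above(c), above(d), holds(a), holds(d), ready(a,d), ready(c,c), ready(c,d)}
2. flip(d,a)  →  {above(c), above(d), holds(a), ready(a,a), ready(a,d), ready(c,c), ready(c,d)}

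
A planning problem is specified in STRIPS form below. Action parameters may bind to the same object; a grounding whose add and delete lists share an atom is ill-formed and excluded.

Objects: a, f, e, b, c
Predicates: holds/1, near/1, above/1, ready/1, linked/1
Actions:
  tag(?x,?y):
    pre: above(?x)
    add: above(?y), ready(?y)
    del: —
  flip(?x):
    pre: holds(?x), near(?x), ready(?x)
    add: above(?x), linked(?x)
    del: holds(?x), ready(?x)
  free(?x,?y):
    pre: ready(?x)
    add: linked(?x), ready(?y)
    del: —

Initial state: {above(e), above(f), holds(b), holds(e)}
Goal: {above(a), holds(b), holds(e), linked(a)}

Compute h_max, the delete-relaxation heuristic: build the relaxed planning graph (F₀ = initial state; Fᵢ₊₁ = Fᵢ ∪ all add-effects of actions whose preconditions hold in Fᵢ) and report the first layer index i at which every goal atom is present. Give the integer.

F0 = init (4 atoms)
F1 = F0 ∪ {above(a), above(b), above(c), ready(a), ready(b), ready(c), ready(e), ready(f)}  (12 atoms)
F2 = F1 ∪ {linked(a), linked(b), linked(c), linked(e), linked(f)}  (17 atoms)
goal ⊆ F2  ⇒  h_max = 2

2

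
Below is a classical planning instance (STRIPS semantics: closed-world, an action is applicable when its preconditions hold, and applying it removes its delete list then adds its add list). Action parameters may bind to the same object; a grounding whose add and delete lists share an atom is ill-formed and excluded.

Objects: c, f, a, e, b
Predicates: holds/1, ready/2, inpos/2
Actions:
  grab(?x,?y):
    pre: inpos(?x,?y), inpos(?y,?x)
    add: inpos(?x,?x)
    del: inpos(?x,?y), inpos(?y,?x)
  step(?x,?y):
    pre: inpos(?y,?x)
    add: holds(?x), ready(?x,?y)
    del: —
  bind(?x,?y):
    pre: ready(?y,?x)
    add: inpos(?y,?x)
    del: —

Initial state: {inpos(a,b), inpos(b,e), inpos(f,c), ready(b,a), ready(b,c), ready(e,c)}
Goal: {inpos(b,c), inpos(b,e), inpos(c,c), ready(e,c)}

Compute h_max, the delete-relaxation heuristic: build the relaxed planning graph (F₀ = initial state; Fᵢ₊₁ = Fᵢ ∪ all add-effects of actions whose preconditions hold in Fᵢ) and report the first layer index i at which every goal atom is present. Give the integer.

3

F0 = init (6 atoms)
F1 = F0 ∪ {holds(b), holds(c), holds(e), inpos(b,a), inpos(b,c), inpos(e,c), ready(c,f), ready(e,b)}  (14 atoms)
F2 = F1 ∪ {holds(a), inpos(a,a), inpos(b,b), inpos(c,f), inpos(e,b), ready(a,b), ready(c,b), ready(c,e)}  (22 atoms)
F3 = F2 ∪ {holds(f), inpos(c,b), inpos(c,c), inpos(c,e), inpos(e,e), inpos(f,f), ready(a,a), ready(b,b), ready(b,e), ready(f,c)}  (32 atoms)
goal ⊆ F3  ⇒  h_max = 3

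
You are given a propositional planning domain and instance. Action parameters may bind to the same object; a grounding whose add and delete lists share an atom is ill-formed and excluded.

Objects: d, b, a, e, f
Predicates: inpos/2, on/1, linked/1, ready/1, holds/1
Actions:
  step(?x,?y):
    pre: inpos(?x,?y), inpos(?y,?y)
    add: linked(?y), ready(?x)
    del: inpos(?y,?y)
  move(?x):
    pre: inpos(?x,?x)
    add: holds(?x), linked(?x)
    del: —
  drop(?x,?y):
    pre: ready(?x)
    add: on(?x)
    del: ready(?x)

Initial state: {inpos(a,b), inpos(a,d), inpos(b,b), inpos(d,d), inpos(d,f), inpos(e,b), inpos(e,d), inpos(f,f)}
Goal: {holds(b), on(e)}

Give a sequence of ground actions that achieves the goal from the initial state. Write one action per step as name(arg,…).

step(e,d); move(b); drop(e,d)

1. step(e,d)  →  {inpos(a,b), inpos(a,d), inpos(b,b), inpos(d,f), inpos(e,b), inpos(e,d), inpos(f,f), linked(d), ready(e)}
2. move(b)  →  {holds(b), inpos(a,b), inpos(a,d), inpos(b,b), inpos(d,f), inpos(e,b), inpos(e,d), inpos(f,f), linked(b), linked(d), ready(e)}
3. drop(e,d)  →  {holds(b), inpos(a,b), inpos(a,d), inpos(b,b), inpos(d,f), inpos(e,b), inpos(e,d), inpos(f,f), linked(b), linked(d), on(e)}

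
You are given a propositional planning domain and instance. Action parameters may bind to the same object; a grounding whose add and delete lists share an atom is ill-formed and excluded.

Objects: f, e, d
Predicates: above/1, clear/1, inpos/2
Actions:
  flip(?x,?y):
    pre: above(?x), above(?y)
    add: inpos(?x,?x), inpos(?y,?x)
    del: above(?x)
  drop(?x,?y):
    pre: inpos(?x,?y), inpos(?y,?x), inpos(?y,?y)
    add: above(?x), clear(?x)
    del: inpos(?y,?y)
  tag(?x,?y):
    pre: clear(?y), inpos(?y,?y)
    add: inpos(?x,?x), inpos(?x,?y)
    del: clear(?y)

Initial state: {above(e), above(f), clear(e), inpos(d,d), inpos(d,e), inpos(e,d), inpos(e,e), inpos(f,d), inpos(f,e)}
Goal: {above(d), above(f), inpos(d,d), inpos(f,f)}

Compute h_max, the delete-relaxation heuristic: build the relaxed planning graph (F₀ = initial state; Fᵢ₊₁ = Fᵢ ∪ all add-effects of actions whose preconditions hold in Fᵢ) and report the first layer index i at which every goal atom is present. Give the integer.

1

F0 = init (9 atoms)
F1 = F0 ∪ {above(d), clear(d), inpos(e,f), inpos(f,f)}  (13 atoms)
goal ⊆ F1  ⇒  h_max = 1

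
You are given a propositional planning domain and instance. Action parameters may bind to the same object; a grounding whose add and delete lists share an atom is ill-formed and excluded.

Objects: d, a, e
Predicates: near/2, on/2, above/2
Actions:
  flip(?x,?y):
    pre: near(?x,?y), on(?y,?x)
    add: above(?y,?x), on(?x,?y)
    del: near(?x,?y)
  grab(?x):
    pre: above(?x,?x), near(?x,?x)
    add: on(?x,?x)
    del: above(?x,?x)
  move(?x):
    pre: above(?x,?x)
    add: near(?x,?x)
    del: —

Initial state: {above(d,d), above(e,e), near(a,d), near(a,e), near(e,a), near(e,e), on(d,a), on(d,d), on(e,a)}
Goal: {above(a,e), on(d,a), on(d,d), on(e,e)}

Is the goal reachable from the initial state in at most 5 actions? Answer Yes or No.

1. flip(a,e)  →  {above(d,d), above(e,a), above(e,e), near(a,d), near(e,a), near(e,e), on(a,e), on(d,a), on(d,d), on(e,a)}
2. flip(e,a)  →  {above(a,e), above(d,d), above(e,a), above(e,e), near(a,d), near(e,e), on(a,e), on(d,a), on(d,d), on(e,a)}
3. grab(e)  →  {above(a,e), above(d,d), above(e,a), near(a,d), near(e,e), on(a,e), on(d,a), on(d,d), on(e,a), on(e,e)}
optimal plan length = 3; 3 ≤ 5

Yes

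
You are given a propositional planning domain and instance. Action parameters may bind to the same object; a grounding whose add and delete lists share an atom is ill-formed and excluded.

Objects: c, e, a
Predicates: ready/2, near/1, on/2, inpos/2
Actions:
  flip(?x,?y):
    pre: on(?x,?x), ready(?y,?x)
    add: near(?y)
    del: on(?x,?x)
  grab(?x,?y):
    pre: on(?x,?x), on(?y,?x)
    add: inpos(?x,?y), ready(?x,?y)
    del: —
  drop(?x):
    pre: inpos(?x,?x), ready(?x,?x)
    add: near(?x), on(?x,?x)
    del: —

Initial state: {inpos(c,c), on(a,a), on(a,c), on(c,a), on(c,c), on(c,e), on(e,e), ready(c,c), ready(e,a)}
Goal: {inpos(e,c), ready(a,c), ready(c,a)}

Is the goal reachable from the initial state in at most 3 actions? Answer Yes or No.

1. grab(c,a)  →  {inpos(c,a), inpos(c,c), on(a,a), on(a,c), on(c,a), on(c,c), on(c,e), on(e,e), ready(c,a), ready(c,c), ready(e,a)}
2. grab(e,c)  →  {inpos(c,a), inpos(c,c), inpos(e,c), on(a,a), on(a,c), on(c,a), on(c,c), on(c,e), on(e,e), ready(c,a), ready(c,c), ready(e,a), ready(e,c)}
3. grab(a,c)  →  {inpos(a,c), inpos(c,a), inpos(c,c), inpos(e,c), on(a,a), on(a,c), on(c,a), on(c,c), on(c,e), on(e,e), ready(a,c), ready(c,a), ready(c,c), ready(e,a), ready(e,c)}
optimal plan length = 3; 3 ≤ 3

Yes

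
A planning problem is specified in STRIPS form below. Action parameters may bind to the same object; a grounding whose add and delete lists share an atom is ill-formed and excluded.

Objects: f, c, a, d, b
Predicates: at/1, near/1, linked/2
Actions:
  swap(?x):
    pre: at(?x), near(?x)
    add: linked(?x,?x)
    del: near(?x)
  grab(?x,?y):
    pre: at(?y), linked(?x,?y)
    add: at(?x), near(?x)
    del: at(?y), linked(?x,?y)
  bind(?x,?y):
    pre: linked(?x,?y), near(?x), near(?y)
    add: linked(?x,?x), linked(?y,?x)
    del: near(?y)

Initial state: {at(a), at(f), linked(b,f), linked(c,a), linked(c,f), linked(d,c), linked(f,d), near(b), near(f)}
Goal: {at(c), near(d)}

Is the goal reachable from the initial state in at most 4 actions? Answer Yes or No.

1. grab(c,f)  →  {at(a), at(c), linked(b,f), linked(c,a), linked(d,c), linked(f,d), near(b), near(c), near(f)}
2. grab(d,c)  →  {at(a), at(d), linked(b,f), linked(c,a), linked(f,d), near(b), near(c), near(d), near(f)}
3. grab(c,a)  →  {at(c), at(d), linked(b,f), linked(f,d), near(b), near(c), near(d), near(f)}
optimal plan length = 3; 3 ≤ 4

Yes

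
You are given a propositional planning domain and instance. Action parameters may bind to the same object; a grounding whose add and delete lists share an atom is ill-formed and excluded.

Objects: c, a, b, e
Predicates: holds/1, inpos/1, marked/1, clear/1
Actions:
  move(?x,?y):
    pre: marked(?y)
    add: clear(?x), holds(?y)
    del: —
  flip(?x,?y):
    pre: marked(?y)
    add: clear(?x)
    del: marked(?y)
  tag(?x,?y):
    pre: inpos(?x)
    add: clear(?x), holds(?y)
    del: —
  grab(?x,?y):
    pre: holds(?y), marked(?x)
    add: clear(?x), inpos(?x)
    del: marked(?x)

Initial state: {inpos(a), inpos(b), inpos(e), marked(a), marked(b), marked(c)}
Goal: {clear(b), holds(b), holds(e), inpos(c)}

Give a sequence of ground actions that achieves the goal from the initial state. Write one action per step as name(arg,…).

1. move(c,b)  →  {clear(c), holds(b), inpos(a), inpos(b), inpos(e), marked(a), marked(b), marked(c)}
2. tag(b,e)  →  {clear(b), clear(c), holds(b), holds(e), inpos(a), inpos(b), inpos(e), marked(a), marked(b), marked(c)}
3. grab(c,b)  →  {clear(b), clear(c), holds(b), holds(e), inpos(a), inpos(b), inpos(c), inpos(e), marked(a), marked(b)}

move(c,b); tag(b,e); grab(c,b)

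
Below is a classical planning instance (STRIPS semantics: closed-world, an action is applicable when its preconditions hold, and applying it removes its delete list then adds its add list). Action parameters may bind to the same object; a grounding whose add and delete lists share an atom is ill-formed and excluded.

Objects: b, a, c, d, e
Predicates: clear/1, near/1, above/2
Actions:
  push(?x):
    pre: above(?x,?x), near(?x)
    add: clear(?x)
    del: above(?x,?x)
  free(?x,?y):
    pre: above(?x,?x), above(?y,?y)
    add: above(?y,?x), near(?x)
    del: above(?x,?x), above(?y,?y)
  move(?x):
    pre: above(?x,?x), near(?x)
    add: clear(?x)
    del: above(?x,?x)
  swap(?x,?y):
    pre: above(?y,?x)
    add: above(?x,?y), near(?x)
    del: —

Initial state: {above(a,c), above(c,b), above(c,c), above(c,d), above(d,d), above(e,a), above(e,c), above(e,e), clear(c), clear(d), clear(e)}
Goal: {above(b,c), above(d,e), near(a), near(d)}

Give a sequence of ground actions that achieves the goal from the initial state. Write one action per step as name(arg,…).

free(d,e); swap(b,c); swap(a,e); swap(d,e)

1. free(d,e)  →  {above(a,c), above(c,b), above(c,c), above(c,d), above(e,a), above(e,c), above(e,d), clear(c), clear(d), clear(e), near(d)}
2. swap(b,c)  →  {above(a,c), above(b,c), above(c,b), above(c,c), above(c,d), above(e,a), above(e,c), above(e,d), clear(c), clear(d), clear(e), near(b), near(d)}
3. swap(a,e)  →  {above(a,c), above(a,e), above(b,c), above(c,b), above(c,c), above(c,d), above(e,a), above(e,c), above(e,d), clear(c), clear(d), clear(e), near(a), near(b), near(d)}
4. swap(d,e)  →  {above(a,c), above(a,e), above(b,c), above(c,b), above(c,c), above(c,d), above(d,e), above(e,a), above(e,c), above(e,d), clear(c), clear(d), clear(e), near(a), near(b), near(d)}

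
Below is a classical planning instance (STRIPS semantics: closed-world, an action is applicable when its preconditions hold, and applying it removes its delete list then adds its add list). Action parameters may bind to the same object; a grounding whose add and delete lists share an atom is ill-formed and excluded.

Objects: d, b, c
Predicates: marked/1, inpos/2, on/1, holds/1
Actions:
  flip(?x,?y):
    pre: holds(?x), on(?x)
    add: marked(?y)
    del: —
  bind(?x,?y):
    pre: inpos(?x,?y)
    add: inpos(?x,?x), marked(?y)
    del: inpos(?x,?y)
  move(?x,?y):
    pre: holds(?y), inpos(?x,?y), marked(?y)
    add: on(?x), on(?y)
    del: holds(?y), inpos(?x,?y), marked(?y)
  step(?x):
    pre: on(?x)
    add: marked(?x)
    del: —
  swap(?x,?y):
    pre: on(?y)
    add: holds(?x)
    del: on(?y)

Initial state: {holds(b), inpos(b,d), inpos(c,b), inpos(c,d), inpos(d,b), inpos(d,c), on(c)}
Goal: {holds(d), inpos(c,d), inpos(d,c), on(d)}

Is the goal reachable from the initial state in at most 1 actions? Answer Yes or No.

1. bind(c,b)  →  {holds(b), inpos(b,d), inpos(c,c), inpos(c,d), inpos(d,b), inpos(d,c), marked(b), on(c)}
2. move(d,b)  →  {inpos(b,d), inpos(c,c), inpos(c,d), inpos(d,c), on(b), on(c), on(d)}
3. swap(d,b)  →  {holds(d), inpos(b,d), inpos(c,c), inpos(c,d), inpos(d,c), on(c), on(d)}
optimal plan length = 3; 3 > 1

No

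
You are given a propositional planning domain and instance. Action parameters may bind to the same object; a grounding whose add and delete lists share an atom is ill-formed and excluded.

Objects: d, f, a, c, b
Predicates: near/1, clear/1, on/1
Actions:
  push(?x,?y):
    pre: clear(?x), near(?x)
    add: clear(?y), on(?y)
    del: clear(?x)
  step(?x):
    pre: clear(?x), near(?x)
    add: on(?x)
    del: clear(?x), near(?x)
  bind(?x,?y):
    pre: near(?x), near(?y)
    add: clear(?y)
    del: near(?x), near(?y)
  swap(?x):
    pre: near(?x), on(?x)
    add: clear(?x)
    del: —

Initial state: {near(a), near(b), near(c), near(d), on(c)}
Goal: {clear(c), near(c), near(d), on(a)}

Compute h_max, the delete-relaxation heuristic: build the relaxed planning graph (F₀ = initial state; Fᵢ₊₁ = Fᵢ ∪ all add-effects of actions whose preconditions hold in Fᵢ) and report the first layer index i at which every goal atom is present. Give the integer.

F0 = init (5 atoms)
F1 = F0 ∪ {clear(a), clear(b), clear(c), clear(d)}  (9 atoms)
F2 = F1 ∪ {clear(f), on(a), on(b), on(d), on(f)}  (14 atoms)
goal ⊆ F2  ⇒  h_max = 2

2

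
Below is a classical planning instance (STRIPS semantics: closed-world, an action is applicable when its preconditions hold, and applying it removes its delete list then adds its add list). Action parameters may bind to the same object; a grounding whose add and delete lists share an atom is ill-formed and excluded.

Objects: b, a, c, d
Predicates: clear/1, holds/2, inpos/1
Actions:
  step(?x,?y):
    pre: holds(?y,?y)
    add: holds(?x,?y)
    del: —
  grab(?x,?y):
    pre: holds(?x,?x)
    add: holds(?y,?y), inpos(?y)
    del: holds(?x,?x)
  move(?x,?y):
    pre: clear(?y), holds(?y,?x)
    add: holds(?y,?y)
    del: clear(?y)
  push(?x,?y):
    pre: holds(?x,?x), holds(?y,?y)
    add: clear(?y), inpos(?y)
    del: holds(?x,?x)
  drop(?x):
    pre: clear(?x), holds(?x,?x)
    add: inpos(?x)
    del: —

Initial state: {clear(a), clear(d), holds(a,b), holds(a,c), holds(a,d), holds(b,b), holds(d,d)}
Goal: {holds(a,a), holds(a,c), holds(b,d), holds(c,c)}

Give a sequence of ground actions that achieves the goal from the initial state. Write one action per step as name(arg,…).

step(b,d); grab(b,a); grab(d,c)

1. step(b,d)  →  {clear(a), clear(d), holds(a,b), holds(a,c), holds(a,d), holds(b,b), holds(b,d), holds(d,d)}
2. grab(b,a)  →  {clear(a), clear(d), holds(a,a), holds(a,b), holds(a,c), holds(a,d), holds(b,d), holds(d,d), inpos(a)}
3. grab(d,c)  →  {clear(a), clear(d), holds(a,a), holds(a,b), holds(a,c), holds(a,d), holds(b,d), holds(c,c), inpos(a), inpos(c)}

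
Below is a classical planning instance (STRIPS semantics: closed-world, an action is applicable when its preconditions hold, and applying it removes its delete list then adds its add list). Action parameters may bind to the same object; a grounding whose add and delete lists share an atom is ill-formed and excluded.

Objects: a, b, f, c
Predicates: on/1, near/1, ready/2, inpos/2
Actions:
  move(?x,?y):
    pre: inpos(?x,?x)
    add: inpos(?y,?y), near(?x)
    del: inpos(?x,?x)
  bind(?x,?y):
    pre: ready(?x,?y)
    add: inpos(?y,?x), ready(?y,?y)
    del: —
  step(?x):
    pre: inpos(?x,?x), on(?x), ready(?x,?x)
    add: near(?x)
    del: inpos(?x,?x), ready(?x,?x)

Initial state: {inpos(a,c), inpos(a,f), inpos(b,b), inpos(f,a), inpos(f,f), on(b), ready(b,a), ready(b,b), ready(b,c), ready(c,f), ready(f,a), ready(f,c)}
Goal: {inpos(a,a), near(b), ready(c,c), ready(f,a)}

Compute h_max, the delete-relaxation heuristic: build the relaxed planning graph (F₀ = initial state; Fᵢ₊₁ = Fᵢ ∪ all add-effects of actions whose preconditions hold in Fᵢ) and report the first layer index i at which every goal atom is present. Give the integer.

1

F0 = init (12 atoms)
F1 = F0 ∪ {inpos(a,a), inpos(a,b), inpos(c,b), inpos(c,c), inpos(c,f), inpos(f,c), near(b), near(f), ready(a,a), ready(c,c), ready(f,f)}  (23 atoms)
goal ⊆ F1  ⇒  h_max = 1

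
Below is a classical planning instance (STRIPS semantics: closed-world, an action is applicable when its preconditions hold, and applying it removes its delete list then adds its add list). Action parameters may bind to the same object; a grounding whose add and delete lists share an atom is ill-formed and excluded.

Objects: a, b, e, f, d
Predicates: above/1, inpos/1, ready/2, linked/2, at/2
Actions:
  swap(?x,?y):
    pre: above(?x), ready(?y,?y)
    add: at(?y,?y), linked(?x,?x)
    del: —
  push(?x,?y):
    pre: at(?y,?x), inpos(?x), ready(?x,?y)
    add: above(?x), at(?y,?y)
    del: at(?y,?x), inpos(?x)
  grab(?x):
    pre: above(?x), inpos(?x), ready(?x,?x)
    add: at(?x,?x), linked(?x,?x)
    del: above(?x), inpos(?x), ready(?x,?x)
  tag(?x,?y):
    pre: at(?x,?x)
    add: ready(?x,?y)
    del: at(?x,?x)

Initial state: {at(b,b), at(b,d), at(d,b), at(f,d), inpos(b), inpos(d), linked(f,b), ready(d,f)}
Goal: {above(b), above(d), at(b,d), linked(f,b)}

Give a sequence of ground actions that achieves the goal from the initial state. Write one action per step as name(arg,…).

1. push(d,f)  →  {above(d), at(b,b), at(b,d), at(d,b), at(f,f), inpos(b), linked(f,b), ready(d,f)}
2. tag(b,d)  →  {above(d), at(b,d), at(d,b), at(f,f), inpos(b), linked(f,b), ready(b,d), ready(d,f)}
3. push(b,d)  →  {above(b), above(d), at(b,d), at(d,d), at(f,f), linked(f,b), ready(b,d), ready(d,f)}

push(d,f); tag(b,d); push(b,d)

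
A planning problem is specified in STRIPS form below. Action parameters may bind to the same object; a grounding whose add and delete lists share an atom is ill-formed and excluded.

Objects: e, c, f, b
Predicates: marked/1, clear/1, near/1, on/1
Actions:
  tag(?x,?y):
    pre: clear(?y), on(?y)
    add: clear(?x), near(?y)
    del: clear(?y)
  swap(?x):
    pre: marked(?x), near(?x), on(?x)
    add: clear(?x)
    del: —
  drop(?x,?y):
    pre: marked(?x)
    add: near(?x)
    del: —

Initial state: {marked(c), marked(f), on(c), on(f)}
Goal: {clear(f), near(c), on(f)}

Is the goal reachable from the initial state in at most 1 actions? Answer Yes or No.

1. drop(c,e)  →  {marked(c), marked(f), near(c), on(c), on(f)}
2. swap(c)  →  {clear(c), marked(c), marked(f), near(c), on(c), on(f)}
3. tag(f,c)  →  {clear(f), marked(c), marked(f), near(c), on(c), on(f)}
optimal plan length = 3; 3 > 1

No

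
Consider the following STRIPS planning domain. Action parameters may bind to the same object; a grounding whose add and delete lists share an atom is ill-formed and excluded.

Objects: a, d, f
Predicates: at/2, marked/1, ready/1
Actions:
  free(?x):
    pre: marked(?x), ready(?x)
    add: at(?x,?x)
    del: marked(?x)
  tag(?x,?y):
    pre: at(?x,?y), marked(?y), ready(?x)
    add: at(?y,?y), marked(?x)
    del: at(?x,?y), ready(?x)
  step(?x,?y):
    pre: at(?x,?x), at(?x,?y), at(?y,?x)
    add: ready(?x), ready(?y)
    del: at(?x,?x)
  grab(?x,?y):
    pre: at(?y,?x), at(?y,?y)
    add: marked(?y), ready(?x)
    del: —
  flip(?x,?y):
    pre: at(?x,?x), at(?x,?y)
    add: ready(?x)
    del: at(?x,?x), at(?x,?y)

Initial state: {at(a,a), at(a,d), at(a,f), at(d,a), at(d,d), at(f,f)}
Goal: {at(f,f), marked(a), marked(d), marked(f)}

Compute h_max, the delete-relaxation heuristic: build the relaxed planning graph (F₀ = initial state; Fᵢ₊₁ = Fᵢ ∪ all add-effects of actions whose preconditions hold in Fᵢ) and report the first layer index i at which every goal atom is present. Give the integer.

1

F0 = init (6 atoms)
F1 = F0 ∪ {marked(a), marked(d), marked(f), ready(a), ready(d), ready(f)}  (12 atoms)
goal ⊆ F1  ⇒  h_max = 1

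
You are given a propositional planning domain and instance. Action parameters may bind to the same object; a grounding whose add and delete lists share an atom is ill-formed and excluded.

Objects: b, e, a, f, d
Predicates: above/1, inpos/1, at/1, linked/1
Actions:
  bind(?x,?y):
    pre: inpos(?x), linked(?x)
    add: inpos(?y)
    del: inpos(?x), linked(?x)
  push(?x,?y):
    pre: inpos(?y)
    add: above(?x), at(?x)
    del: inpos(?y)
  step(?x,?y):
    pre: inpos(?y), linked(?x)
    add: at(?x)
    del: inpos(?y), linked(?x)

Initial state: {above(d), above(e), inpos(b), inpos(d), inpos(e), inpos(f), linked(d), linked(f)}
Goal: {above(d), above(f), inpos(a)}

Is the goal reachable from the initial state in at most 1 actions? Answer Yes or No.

1. bind(f,a)  →  {above(d), above(e), inpos(a), inpos(b), inpos(d), inpos(e), linked(d)}
2. push(f,b)  →  {above(d), above(e), above(f), at(f), inpos(a), inpos(d), inpos(e), linked(d)}
optimal plan length = 2; 2 > 1

No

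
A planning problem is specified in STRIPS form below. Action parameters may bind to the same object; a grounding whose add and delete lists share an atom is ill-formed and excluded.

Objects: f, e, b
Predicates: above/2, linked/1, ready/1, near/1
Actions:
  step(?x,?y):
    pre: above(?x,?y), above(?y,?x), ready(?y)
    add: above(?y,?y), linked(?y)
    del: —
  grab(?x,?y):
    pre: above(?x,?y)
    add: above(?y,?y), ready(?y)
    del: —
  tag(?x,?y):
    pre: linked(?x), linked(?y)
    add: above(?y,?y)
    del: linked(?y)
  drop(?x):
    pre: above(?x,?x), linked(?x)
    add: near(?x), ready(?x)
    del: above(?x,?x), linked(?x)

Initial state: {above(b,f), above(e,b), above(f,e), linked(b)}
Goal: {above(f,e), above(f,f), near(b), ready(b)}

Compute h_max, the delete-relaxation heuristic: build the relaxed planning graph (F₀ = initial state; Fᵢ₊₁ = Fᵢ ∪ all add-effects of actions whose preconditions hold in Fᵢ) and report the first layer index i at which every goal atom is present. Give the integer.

2

F0 = init (4 atoms)
F1 = F0 ∪ {above(b,b), above(e,e), above(f,f), ready(b), ready(e), ready(f)}  (10 atoms)
F2 = F1 ∪ {linked(e), linked(f), near(b)}  (13 atoms)
goal ⊆ F2  ⇒  h_max = 2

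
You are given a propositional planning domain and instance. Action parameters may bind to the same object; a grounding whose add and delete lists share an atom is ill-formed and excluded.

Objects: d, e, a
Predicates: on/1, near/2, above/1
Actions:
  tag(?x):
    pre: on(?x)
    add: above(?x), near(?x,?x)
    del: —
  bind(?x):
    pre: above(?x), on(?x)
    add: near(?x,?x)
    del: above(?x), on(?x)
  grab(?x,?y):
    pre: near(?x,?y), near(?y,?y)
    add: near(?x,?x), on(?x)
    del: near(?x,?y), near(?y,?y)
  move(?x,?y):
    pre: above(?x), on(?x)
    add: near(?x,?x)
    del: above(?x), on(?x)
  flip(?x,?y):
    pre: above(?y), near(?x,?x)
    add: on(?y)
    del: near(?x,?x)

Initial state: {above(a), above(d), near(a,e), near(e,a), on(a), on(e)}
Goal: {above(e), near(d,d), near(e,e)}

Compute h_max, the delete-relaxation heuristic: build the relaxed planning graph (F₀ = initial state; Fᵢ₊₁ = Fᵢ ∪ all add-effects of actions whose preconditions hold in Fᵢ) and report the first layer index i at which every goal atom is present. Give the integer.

F0 = init (6 atoms)
F1 = F0 ∪ {above(e), near(a,a), near(e,e)}  (9 atoms)
F2 = F1 ∪ {on(d)}  (10 atoms)
F3 = F2 ∪ {near(d,d)}  (11 atoms)
goal ⊆ F3  ⇒  h_max = 3

3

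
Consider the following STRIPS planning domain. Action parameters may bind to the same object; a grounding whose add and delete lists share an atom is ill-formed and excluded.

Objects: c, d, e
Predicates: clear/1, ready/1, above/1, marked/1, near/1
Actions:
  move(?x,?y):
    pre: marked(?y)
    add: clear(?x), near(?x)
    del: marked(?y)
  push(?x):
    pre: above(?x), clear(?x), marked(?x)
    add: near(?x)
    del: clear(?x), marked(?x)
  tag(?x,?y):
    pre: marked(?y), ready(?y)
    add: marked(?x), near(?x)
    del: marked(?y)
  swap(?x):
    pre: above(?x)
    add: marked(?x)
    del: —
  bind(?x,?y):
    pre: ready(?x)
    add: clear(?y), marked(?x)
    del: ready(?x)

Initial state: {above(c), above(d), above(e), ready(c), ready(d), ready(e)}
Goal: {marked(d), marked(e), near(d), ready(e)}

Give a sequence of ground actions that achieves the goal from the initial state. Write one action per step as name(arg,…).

1. swap(c)  →  {above(c), above(d), above(e), marked(c), ready(c), ready(d), ready(e)}
2. tag(d,c)  →  {above(c), above(d), above(e), marked(d), near(d), ready(c), ready(d), ready(e)}
3. swap(e)  →  {above(c), above(d), above(e), marked(d), marked(e), near(d), ready(c), ready(d), ready(e)}

swap(c); tag(d,c); swap(e)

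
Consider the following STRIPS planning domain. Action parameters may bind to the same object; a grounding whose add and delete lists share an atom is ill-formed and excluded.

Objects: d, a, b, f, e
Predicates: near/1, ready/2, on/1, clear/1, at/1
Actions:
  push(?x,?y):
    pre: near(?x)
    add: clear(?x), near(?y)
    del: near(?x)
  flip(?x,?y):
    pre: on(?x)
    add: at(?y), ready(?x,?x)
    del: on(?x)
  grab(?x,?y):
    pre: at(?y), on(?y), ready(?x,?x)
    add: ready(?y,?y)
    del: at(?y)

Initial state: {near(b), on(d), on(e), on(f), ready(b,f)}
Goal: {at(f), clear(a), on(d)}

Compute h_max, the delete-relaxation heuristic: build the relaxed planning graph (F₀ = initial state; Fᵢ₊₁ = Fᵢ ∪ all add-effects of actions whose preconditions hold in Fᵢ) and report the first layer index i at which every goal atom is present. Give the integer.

F0 = init (5 atoms)
F1 = F0 ∪ {at(a), at(b), at(d), at(e), at(f), clear(b), near(a), near(d), near(e), near(f), ready(d,d), ready(e,e), ready(f,f)}  (18 atoms)
F2 = F1 ∪ {clear(a), clear(d), clear(e), clear(f)}  (22 atoms)
goal ⊆ F2  ⇒  h_max = 2

2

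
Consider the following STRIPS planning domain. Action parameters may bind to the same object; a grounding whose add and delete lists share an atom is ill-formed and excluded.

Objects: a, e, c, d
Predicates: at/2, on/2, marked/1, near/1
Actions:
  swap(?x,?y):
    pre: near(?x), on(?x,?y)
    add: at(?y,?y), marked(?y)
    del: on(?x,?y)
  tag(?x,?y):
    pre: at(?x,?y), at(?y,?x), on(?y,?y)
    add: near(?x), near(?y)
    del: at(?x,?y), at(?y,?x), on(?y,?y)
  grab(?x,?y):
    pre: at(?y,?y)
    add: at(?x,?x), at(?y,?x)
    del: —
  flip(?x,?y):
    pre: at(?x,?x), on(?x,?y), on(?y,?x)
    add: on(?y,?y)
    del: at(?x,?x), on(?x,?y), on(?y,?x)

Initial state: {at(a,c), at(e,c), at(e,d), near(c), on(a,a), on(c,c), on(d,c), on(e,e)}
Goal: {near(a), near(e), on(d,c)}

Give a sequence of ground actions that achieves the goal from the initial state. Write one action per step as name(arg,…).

swap(c,c); grab(a,c); tag(a,a); grab(e,c); tag(e,e)

1. swap(c,c)  →  {at(a,c), at(c,c), at(e,c), at(e,d), marked(c), near(c), on(a,a), on(d,c), on(e,e)}
2. grab(a,c)  →  {at(a,a), at(a,c), at(c,a), at(c,c), at(e,c), at(e,d), marked(c), near(c), on(a,a), on(d,c), on(e,e)}
3. tag(a,a)  →  {at(a,c), at(c,a), at(c,c), at(e,c), at(e,d), marked(c), near(a), near(c), on(d,c), on(e,e)}
4. grab(e,c)  →  {at(a,c), at(c,a), at(c,c), at(c,e), at(e,c), at(e,d), at(e,e), marked(c), near(a), near(c), on(d,c), on(e,e)}
5. tag(e,e)  →  {at(a,c), at(c,a), at(c,c), at(c,e), at(e,c), at(e,d), marked(c), near(a), near(c), near(e), on(d,c)}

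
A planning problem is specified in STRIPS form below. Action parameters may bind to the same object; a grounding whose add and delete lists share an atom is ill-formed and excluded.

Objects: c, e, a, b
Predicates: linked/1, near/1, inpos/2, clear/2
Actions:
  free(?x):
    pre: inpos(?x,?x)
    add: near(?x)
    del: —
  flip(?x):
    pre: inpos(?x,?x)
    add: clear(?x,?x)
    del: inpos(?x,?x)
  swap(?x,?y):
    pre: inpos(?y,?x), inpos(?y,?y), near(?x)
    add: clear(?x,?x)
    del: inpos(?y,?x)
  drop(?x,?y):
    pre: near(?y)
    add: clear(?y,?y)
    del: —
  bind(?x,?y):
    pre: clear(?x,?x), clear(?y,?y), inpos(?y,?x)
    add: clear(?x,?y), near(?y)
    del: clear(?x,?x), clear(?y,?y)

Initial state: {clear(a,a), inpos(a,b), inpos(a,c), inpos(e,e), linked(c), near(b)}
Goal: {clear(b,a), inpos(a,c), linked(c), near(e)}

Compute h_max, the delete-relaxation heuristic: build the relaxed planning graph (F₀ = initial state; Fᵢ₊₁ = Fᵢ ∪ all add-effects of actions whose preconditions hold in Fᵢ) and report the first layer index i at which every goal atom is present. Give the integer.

F0 = init (6 atoms)
F1 = F0 ∪ {clear(b,b), clear(e,e), near(e)}  (9 atoms)
F2 = F1 ∪ {clear(b,a), near(a)}  (11 atoms)
goal ⊆ F2  ⇒  h_max = 2

2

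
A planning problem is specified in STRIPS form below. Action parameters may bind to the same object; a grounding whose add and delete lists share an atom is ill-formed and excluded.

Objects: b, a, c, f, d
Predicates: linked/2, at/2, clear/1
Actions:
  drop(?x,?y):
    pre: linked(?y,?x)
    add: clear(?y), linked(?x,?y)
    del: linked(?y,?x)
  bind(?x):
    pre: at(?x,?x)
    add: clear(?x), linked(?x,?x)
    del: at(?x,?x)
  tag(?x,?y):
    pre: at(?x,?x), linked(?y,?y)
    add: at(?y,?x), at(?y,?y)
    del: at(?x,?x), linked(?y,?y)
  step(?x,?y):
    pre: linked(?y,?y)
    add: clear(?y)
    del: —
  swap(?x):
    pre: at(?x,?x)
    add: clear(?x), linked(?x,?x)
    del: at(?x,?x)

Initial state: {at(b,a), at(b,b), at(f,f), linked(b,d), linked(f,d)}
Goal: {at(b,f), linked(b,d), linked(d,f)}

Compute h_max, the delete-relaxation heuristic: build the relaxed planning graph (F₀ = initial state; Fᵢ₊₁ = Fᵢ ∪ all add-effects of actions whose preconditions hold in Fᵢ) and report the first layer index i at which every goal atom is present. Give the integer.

F0 = init (5 atoms)
F1 = F0 ∪ {clear(b), clear(f), linked(b,b), linked(d,b), linked(d,f), linked(f,f)}  (11 atoms)
F2 = F1 ∪ {at(b,f), at(f,b), clear(d)}  (14 atoms)
goal ⊆ F2  ⇒  h_max = 2

2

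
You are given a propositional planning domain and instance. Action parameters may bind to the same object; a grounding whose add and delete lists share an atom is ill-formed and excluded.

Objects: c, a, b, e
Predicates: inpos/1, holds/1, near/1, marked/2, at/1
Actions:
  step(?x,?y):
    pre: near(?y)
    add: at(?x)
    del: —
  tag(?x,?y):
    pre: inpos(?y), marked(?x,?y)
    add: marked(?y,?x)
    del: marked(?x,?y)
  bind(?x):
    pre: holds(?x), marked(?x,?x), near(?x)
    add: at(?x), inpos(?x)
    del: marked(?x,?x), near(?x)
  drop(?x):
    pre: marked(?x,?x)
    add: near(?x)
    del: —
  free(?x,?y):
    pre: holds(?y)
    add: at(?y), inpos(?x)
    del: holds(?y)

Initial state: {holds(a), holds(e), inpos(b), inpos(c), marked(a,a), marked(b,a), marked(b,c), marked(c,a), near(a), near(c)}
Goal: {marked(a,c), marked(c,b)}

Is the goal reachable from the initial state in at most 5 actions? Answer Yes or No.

Yes

1. tag(b,c)  →  {holds(a), holds(e), inpos(b), inpos(c), marked(a,a), marked(b,a), marked(c,a), marked(c,b), near(a), near(c)}
2. bind(a)  →  {at(a), holds(a), holds(e), inpos(a), inpos(b), inpos(c), marked(b,a), marked(c,a), marked(c,b), near(c)}
3. tag(c,a)  →  {at(a), holds(a), holds(e), inpos(a), inpos(b), inpos(c), marked(a,c), marked(b,a), marked(c,b), near(c)}
optimal plan length = 3; 3 ≤ 5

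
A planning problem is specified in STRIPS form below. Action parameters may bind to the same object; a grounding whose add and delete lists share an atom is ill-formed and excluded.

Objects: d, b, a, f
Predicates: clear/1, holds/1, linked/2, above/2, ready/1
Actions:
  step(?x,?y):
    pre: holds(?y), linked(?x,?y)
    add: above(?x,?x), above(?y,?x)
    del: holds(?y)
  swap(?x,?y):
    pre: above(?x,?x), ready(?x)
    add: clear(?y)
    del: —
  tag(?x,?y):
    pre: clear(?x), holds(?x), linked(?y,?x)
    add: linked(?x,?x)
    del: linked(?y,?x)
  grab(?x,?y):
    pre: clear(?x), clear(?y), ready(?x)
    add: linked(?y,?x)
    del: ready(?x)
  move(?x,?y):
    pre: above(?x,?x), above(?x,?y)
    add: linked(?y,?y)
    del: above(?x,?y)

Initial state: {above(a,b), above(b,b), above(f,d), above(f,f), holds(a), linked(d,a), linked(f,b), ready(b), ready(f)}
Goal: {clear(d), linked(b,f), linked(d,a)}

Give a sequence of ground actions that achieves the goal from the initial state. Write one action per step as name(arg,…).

swap(b,d); swap(b,b); swap(b,f); grab(f,b)

1. swap(b,d)  →  {above(a,b), above(b,b), above(f,d), above(f,f), clear(d), holds(a), linked(d,a), linked(f,b), ready(b), ready(f)}
2. swap(b,b)  →  {above(a,b), above(b,b), above(f,d), above(f,f), clear(b), clear(d), holds(a), linked(d,a), linked(f,b), ready(b), ready(f)}
3. swap(b,f)  →  {above(a,b), above(b,b), above(f,d), above(f,f), clear(b), clear(d), clear(f), holds(a), linked(d,a), linked(f,b), ready(b), ready(f)}
4. grab(f,b)  →  {above(a,b), above(b,b), above(f,d), above(f,f), clear(b), clear(d), clear(f), holds(a), linked(b,f), linked(d,a), linked(f,b), ready(b)}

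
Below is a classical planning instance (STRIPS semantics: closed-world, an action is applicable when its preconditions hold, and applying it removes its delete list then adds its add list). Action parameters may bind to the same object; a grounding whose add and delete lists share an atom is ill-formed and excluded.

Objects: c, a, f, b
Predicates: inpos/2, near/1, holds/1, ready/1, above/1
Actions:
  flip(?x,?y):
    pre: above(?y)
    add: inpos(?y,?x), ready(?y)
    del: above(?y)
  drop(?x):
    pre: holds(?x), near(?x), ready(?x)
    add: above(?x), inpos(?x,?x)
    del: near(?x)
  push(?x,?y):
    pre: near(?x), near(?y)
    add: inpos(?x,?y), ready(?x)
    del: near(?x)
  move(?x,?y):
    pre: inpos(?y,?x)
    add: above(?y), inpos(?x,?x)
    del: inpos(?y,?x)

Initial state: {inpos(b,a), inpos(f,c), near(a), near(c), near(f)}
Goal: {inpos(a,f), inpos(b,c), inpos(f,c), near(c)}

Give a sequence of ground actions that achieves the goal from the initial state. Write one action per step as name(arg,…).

push(a,f); move(a,b); flip(c,b)

1. push(a,f)  →  {inpos(a,f), inpos(b,a), inpos(f,c), near(c), near(f), ready(a)}
2. move(a,b)  →  {above(b), inpos(a,a), inpos(a,f), inpos(f,c), near(c), near(f), ready(a)}
3. flip(c,b)  →  {inpos(a,a), inpos(a,f), inpos(b,c), inpos(f,c), near(c), near(f), ready(a), ready(b)}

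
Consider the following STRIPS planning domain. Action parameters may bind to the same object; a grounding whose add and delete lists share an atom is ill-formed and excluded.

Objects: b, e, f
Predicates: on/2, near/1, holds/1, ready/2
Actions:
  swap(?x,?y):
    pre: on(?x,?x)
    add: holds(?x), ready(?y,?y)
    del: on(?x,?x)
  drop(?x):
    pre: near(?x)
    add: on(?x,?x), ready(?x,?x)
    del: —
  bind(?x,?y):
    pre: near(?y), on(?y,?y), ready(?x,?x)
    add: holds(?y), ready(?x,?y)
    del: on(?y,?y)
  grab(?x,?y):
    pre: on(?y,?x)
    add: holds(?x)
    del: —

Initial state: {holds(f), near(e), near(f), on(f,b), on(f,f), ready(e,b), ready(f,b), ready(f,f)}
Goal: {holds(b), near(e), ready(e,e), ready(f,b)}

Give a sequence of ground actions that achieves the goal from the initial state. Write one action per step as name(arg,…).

swap(f,e); grab(b,f)

1. swap(f,e)  →  {holds(f), near(e), near(f), on(f,b), ready(e,b), ready(e,e), ready(f,b), ready(f,f)}
2. grab(b,f)  →  {holds(b), holds(f), near(e), near(f), on(f,b), ready(e,b), ready(e,e), ready(f,b), ready(f,f)}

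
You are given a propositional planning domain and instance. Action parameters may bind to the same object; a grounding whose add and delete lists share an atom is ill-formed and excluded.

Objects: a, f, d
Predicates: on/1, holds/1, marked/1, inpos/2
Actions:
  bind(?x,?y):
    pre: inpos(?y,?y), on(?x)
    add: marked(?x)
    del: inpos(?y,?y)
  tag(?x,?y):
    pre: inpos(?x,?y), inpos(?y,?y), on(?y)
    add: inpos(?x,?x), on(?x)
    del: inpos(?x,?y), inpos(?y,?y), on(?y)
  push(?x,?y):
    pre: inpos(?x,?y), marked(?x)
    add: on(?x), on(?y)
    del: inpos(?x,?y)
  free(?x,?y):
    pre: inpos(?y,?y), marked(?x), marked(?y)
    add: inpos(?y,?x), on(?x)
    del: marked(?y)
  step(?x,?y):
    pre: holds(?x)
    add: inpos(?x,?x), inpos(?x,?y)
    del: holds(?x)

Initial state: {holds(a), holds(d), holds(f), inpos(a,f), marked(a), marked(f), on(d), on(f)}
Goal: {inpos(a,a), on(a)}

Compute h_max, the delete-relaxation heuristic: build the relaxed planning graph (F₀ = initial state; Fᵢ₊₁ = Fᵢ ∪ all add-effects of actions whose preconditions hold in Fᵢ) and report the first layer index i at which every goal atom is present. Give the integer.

F0 = init (8 atoms)
F1 = F0 ∪ {inpos(a,a), inpos(a,d), inpos(d,a), inpos(d,d), inpos(d,f), inpos(f,a), inpos(f,d), inpos(f,f), on(a)}  (17 atoms)
goal ⊆ F1  ⇒  h_max = 1

1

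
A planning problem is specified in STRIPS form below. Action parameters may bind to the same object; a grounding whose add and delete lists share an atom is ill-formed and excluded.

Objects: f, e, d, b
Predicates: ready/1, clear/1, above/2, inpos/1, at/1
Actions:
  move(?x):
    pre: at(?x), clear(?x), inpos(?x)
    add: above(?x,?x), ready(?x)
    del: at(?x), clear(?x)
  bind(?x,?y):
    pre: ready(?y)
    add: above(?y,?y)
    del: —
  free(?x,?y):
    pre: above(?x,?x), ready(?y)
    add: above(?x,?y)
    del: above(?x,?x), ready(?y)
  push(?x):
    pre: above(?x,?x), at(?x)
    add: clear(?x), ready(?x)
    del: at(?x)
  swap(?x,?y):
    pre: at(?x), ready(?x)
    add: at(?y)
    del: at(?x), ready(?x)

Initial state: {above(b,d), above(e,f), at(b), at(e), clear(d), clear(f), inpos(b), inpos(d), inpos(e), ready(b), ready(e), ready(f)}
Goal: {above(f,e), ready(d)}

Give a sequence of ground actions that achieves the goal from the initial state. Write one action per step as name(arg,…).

1. bind(f,f)  →  {above(b,d), above(e,f), above(f,f), at(b), at(e), clear(d), clear(f), inpos(b), inpos(d), inpos(e), ready(b), ready(e), ready(f)}
2. free(f,e)  →  {above(b,d), above(e,f), above(f,e), at(b), at(e), clear(d), clear(f), inpos(b), inpos(d), inpos(e), ready(b), ready(f)}
3. swap(b,d)  →  {above(b,d), above(e,f), above(f,e), at(d), at(e), clear(d), clear(f), inpos(b), inpos(d), inpos(e), ready(f)}
4. move(d)  →  {above(b,d), above(d,d), above(e,f), above(f,e), at(e), clear(f), inpos(b), inpos(d), inpos(e), ready(d), ready(f)}

bind(f,f); free(f,e); swap(b,d); move(d)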